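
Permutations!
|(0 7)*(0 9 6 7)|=3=|(6 7 9)|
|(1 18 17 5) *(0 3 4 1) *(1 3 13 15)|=14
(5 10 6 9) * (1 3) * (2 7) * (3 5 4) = (1 5 10 6 9 4 3)(2 7) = [0, 5, 7, 1, 3, 10, 9, 2, 8, 4, 6]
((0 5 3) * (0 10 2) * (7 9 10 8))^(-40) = (10)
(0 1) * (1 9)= (0 9 1)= [9, 0, 2, 3, 4, 5, 6, 7, 8, 1]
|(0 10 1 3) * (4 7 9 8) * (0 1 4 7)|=|(0 10 4)(1 3)(7 9 8)|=6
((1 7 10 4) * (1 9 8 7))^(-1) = (4 10 7 8 9) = ((4 9 8 7 10))^(-1)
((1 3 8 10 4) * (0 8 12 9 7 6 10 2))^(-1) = (0 2 8)(1 4 10 6 7 9 12 3)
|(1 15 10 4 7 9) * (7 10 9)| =6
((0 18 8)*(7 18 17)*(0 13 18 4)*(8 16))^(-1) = (0 4 7 17)(8 16 18 13)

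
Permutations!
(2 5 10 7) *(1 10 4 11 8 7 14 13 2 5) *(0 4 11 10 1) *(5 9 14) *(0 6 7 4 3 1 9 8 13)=(0 3 1 9 14)(2 6 7 8 4 10 5 11 13)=[3, 9, 6, 1, 10, 11, 7, 8, 4, 14, 5, 13, 12, 2, 0]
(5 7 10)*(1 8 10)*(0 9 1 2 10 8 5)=(0 9 1 5 7 2 10)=[9, 5, 10, 3, 4, 7, 6, 2, 8, 1, 0]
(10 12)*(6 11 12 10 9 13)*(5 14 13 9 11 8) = (5 14 13 6 8)(11 12) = [0, 1, 2, 3, 4, 14, 8, 7, 5, 9, 10, 12, 11, 6, 13]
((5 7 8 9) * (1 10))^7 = ((1 10)(5 7 8 9))^7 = (1 10)(5 9 8 7)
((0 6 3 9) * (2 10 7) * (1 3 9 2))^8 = ((0 6 9)(1 3 2 10 7))^8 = (0 9 6)(1 10 3 7 2)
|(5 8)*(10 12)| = |(5 8)(10 12)| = 2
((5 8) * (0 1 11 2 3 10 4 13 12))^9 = (13)(5 8)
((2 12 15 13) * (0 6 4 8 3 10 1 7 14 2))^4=((0 6 4 8 3 10 1 7 14 2 12 15 13))^4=(0 3 14 13 8 7 15 4 1 12 6 10 2)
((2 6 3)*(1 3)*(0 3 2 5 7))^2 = ((0 3 5 7)(1 2 6))^2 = (0 5)(1 6 2)(3 7)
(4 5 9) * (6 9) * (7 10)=(4 5 6 9)(7 10)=[0, 1, 2, 3, 5, 6, 9, 10, 8, 4, 7]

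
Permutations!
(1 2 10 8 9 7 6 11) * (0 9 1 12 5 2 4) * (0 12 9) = [0, 4, 10, 3, 12, 2, 11, 6, 1, 7, 8, 9, 5] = (1 4 12 5 2 10 8)(6 11 9 7)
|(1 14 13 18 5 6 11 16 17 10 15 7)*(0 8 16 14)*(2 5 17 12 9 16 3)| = 15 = |(0 8 3 2 5 6 11 14 13 18 17 10 15 7 1)(9 16 12)|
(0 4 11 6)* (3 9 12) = [4, 1, 2, 9, 11, 5, 0, 7, 8, 12, 10, 6, 3] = (0 4 11 6)(3 9 12)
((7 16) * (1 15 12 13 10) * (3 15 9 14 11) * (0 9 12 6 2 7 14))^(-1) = ((0 9)(1 12 13 10)(2 7 16 14 11 3 15 6))^(-1) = (0 9)(1 10 13 12)(2 6 15 3 11 14 16 7)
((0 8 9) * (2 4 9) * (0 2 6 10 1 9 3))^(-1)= (0 3 4 2 9 1 10 6 8)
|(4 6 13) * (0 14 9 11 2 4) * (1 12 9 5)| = 11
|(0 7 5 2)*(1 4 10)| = 12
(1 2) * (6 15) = (1 2)(6 15) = [0, 2, 1, 3, 4, 5, 15, 7, 8, 9, 10, 11, 12, 13, 14, 6]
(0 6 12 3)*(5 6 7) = [7, 1, 2, 0, 4, 6, 12, 5, 8, 9, 10, 11, 3] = (0 7 5 6 12 3)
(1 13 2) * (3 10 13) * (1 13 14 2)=(1 3 10 14 2 13)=[0, 3, 13, 10, 4, 5, 6, 7, 8, 9, 14, 11, 12, 1, 2]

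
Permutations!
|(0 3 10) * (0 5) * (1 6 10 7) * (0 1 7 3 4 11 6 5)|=10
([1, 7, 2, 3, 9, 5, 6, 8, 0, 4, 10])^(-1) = (10)(0 8 7 1)(4 9)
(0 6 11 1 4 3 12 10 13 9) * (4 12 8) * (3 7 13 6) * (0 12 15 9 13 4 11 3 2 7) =(0 2 7 4)(1 15 9 12 10 6 3 8 11) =[2, 15, 7, 8, 0, 5, 3, 4, 11, 12, 6, 1, 10, 13, 14, 9]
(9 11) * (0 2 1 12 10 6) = (0 2 1 12 10 6)(9 11) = [2, 12, 1, 3, 4, 5, 0, 7, 8, 11, 6, 9, 10]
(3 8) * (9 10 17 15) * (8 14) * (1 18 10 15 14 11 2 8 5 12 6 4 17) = (1 18 10)(2 8 3 11)(4 17 14 5 12 6)(9 15) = [0, 18, 8, 11, 17, 12, 4, 7, 3, 15, 1, 2, 6, 13, 5, 9, 16, 14, 10]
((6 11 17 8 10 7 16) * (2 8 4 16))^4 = ((2 8 10 7)(4 16 6 11 17))^4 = (4 17 11 6 16)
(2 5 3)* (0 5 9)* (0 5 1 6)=(0 1 6)(2 9 5 3)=[1, 6, 9, 2, 4, 3, 0, 7, 8, 5]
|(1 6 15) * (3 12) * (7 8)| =6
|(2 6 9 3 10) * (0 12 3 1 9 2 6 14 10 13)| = 4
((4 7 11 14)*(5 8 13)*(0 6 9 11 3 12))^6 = (0 7 11)(3 14 6)(4 9 12) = ((0 6 9 11 14 4 7 3 12)(5 8 13))^6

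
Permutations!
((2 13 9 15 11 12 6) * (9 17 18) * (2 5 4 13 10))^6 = (4 11 17 6 9)(5 15 13 12 18)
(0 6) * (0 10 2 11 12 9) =(0 6 10 2 11 12 9) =[6, 1, 11, 3, 4, 5, 10, 7, 8, 0, 2, 12, 9]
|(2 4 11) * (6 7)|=6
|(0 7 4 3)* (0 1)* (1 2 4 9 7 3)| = |(0 3 2 4 1)(7 9)| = 10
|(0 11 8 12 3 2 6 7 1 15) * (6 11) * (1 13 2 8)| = 24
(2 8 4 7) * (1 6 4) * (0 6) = (0 6 4 7 2 8 1) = [6, 0, 8, 3, 7, 5, 4, 2, 1]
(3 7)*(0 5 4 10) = (0 5 4 10)(3 7) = [5, 1, 2, 7, 10, 4, 6, 3, 8, 9, 0]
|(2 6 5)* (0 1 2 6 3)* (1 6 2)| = |(0 6 5 2 3)| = 5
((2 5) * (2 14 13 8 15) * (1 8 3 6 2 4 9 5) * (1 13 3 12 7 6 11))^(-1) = ((1 8 15 4 9 5 14 3 11)(2 13 12 7 6))^(-1) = (1 11 3 14 5 9 4 15 8)(2 6 7 12 13)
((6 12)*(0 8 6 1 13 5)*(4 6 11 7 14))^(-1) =(0 5 13 1 12 6 4 14 7 11 8)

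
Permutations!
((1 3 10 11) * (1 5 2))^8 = (1 10 5)(2 3 11)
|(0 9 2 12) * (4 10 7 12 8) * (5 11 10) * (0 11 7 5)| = 5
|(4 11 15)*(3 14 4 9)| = |(3 14 4 11 15 9)| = 6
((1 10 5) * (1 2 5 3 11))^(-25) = ((1 10 3 11)(2 5))^(-25) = (1 11 3 10)(2 5)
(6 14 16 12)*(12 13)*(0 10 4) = (0 10 4)(6 14 16 13 12) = [10, 1, 2, 3, 0, 5, 14, 7, 8, 9, 4, 11, 6, 12, 16, 15, 13]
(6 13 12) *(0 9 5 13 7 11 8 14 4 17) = (0 9 5 13 12 6 7 11 8 14 4 17) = [9, 1, 2, 3, 17, 13, 7, 11, 14, 5, 10, 8, 6, 12, 4, 15, 16, 0]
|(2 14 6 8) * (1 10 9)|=12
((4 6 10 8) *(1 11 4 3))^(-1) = (1 3 8 10 6 4 11)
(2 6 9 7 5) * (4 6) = (2 4 6 9 7 5) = [0, 1, 4, 3, 6, 2, 9, 5, 8, 7]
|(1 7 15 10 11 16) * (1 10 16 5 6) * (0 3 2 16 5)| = 30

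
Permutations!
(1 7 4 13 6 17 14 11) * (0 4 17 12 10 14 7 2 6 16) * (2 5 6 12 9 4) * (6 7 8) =(0 2 12 10 14 11 1 5 7 17 8 6 9 4 13 16) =[2, 5, 12, 3, 13, 7, 9, 17, 6, 4, 14, 1, 10, 16, 11, 15, 0, 8]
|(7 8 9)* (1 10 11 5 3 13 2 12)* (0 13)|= |(0 13 2 12 1 10 11 5 3)(7 8 9)|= 9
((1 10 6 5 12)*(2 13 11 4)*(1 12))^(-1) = ((1 10 6 5)(2 13 11 4))^(-1) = (1 5 6 10)(2 4 11 13)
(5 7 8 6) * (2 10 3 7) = (2 10 3 7 8 6 5) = [0, 1, 10, 7, 4, 2, 5, 8, 6, 9, 3]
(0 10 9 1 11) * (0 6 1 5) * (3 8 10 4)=(0 4 3 8 10 9 5)(1 11 6)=[4, 11, 2, 8, 3, 0, 1, 7, 10, 5, 9, 6]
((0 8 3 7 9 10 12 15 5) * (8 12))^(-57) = (0 5 15 12)(3 10 7 8 9)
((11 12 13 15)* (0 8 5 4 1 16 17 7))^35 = ((0 8 5 4 1 16 17 7)(11 12 13 15))^35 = (0 4 17 8 1 7 5 16)(11 15 13 12)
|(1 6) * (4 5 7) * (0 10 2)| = |(0 10 2)(1 6)(4 5 7)| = 6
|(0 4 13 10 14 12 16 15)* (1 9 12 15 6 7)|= |(0 4 13 10 14 15)(1 9 12 16 6 7)|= 6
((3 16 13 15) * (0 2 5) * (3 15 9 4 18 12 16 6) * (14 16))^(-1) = (0 5 2)(3 6)(4 9 13 16 14 12 18)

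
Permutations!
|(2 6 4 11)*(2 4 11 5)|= 5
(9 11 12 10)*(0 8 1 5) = (0 8 1 5)(9 11 12 10) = [8, 5, 2, 3, 4, 0, 6, 7, 1, 11, 9, 12, 10]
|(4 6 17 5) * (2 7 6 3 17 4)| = |(2 7 6 4 3 17 5)| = 7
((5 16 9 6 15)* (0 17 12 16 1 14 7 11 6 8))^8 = ((0 17 12 16 9 8)(1 14 7 11 6 15 5))^8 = (0 12 9)(1 14 7 11 6 15 5)(8 17 16)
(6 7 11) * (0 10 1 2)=[10, 2, 0, 3, 4, 5, 7, 11, 8, 9, 1, 6]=(0 10 1 2)(6 7 11)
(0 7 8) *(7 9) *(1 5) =(0 9 7 8)(1 5) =[9, 5, 2, 3, 4, 1, 6, 8, 0, 7]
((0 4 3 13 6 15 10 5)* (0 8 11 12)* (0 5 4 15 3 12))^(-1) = ((0 15 10 4 12 5 8 11)(3 13 6))^(-1) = (0 11 8 5 12 4 10 15)(3 6 13)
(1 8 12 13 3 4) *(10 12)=(1 8 10 12 13 3 4)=[0, 8, 2, 4, 1, 5, 6, 7, 10, 9, 12, 11, 13, 3]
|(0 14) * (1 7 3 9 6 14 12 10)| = |(0 12 10 1 7 3 9 6 14)| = 9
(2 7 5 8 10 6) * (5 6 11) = [0, 1, 7, 3, 4, 8, 2, 6, 10, 9, 11, 5] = (2 7 6)(5 8 10 11)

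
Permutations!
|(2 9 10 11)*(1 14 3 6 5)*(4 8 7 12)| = 20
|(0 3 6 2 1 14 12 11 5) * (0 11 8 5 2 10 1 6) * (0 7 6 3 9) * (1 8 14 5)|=18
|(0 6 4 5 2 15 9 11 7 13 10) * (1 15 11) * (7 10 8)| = |(0 6 4 5 2 11 10)(1 15 9)(7 13 8)| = 21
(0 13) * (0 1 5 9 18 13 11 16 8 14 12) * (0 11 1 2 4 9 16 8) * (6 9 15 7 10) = [1, 5, 4, 3, 15, 16, 9, 10, 14, 18, 6, 8, 11, 2, 12, 7, 0, 17, 13] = (0 1 5 16)(2 4 15 7 10 6 9 18 13)(8 14 12 11)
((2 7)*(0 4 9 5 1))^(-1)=((0 4 9 5 1)(2 7))^(-1)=(0 1 5 9 4)(2 7)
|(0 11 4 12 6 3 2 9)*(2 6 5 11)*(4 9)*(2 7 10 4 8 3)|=|(0 7 10 4 12 5 11 9)(2 8 3 6)|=8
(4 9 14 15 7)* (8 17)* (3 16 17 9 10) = (3 16 17 8 9 14 15 7 4 10) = [0, 1, 2, 16, 10, 5, 6, 4, 9, 14, 3, 11, 12, 13, 15, 7, 17, 8]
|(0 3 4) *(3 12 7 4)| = |(0 12 7 4)| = 4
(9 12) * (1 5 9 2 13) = (1 5 9 12 2 13) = [0, 5, 13, 3, 4, 9, 6, 7, 8, 12, 10, 11, 2, 1]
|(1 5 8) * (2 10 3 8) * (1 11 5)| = |(2 10 3 8 11 5)| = 6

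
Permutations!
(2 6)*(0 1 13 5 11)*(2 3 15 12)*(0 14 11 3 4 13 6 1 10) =(0 10)(1 6 4 13 5 3 15 12 2)(11 14) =[10, 6, 1, 15, 13, 3, 4, 7, 8, 9, 0, 14, 2, 5, 11, 12]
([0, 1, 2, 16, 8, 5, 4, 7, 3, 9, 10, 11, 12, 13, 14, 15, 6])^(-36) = [0, 1, 2, 8, 6, 5, 16, 7, 4, 9, 10, 11, 12, 13, 14, 15, 3]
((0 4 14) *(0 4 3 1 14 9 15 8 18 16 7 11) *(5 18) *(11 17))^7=((0 3 1 14 4 9 15 8 5 18 16 7 17 11))^7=(0 8)(1 18)(3 5)(4 7)(9 17)(11 15)(14 16)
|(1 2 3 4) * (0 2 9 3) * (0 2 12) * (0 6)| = 12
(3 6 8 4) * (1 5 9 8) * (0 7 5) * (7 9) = (0 9 8 4 3 6 1)(5 7) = [9, 0, 2, 6, 3, 7, 1, 5, 4, 8]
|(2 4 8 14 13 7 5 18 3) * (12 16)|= |(2 4 8 14 13 7 5 18 3)(12 16)|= 18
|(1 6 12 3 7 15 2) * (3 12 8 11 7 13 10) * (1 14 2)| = |(1 6 8 11 7 15)(2 14)(3 13 10)| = 6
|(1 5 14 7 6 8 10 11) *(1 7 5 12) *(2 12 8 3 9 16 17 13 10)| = |(1 8 2 12)(3 9 16 17 13 10 11 7 6)(5 14)| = 36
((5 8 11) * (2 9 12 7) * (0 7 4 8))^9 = ((0 7 2 9 12 4 8 11 5))^9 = (12)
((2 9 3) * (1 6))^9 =(9)(1 6)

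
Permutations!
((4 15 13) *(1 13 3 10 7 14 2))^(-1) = (1 2 14 7 10 3 15 4 13) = ((1 13 4 15 3 10 7 14 2))^(-1)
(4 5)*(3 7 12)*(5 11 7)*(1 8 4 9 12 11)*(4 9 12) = [0, 8, 2, 5, 1, 12, 6, 11, 9, 4, 10, 7, 3] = (1 8 9 4)(3 5 12)(7 11)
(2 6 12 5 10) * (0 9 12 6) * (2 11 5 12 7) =[9, 1, 0, 3, 4, 10, 6, 2, 8, 7, 11, 5, 12] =(12)(0 9 7 2)(5 10 11)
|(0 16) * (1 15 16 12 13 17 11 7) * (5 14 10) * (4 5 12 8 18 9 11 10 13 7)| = |(0 8 18 9 11 4 5 14 13 17 10 12 7 1 15 16)| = 16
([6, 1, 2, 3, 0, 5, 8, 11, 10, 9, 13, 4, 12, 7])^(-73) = [4, 1, 2, 3, 11, 5, 0, 13, 6, 9, 8, 7, 12, 10]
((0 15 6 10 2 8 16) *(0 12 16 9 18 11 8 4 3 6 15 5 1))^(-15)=(8 9 18 11)(12 16)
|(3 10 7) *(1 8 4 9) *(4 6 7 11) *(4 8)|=|(1 4 9)(3 10 11 8 6 7)|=6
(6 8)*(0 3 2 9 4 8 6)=[3, 1, 9, 2, 8, 5, 6, 7, 0, 4]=(0 3 2 9 4 8)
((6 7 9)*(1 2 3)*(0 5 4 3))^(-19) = ((0 5 4 3 1 2)(6 7 9))^(-19) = (0 2 1 3 4 5)(6 9 7)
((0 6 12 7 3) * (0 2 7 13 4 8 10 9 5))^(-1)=(0 5 9 10 8 4 13 12 6)(2 3 7)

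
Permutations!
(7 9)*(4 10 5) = (4 10 5)(7 9) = [0, 1, 2, 3, 10, 4, 6, 9, 8, 7, 5]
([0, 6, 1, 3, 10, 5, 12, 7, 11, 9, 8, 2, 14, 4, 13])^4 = [0, 13, 14, 3, 2, 5, 4, 7, 6, 9, 1, 12, 10, 11, 8]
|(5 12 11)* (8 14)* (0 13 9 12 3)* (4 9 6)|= |(0 13 6 4 9 12 11 5 3)(8 14)|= 18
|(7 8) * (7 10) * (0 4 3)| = |(0 4 3)(7 8 10)| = 3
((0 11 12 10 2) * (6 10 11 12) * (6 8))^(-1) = ((0 12 11 8 6 10 2))^(-1) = (0 2 10 6 8 11 12)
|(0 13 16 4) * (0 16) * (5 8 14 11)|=|(0 13)(4 16)(5 8 14 11)|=4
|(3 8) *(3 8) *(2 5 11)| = |(2 5 11)| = 3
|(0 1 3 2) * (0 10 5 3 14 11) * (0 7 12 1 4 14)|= |(0 4 14 11 7 12 1)(2 10 5 3)|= 28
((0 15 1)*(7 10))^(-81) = ((0 15 1)(7 10))^(-81) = (15)(7 10)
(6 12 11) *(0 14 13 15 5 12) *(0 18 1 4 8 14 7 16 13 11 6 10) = (0 7 16 13 15 5 12 6 18 1 4 8 14 11 10) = [7, 4, 2, 3, 8, 12, 18, 16, 14, 9, 0, 10, 6, 15, 11, 5, 13, 17, 1]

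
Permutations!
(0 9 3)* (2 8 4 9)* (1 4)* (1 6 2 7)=(0 7 1 4 9 3)(2 8 6)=[7, 4, 8, 0, 9, 5, 2, 1, 6, 3]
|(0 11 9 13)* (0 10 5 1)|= |(0 11 9 13 10 5 1)|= 7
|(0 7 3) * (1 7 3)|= 2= |(0 3)(1 7)|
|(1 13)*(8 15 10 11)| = |(1 13)(8 15 10 11)| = 4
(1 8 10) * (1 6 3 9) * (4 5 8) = (1 4 5 8 10 6 3 9) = [0, 4, 2, 9, 5, 8, 3, 7, 10, 1, 6]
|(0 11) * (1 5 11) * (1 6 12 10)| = |(0 6 12 10 1 5 11)| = 7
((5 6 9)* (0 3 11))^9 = (11)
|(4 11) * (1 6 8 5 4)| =|(1 6 8 5 4 11)| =6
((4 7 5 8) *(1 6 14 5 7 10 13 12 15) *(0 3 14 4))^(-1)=((0 3 14 5 8)(1 6 4 10 13 12 15))^(-1)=(0 8 5 14 3)(1 15 12 13 10 4 6)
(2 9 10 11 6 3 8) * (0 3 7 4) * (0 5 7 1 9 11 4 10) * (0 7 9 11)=(0 3 8 2)(1 11 6)(4 5 9 7 10)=[3, 11, 0, 8, 5, 9, 1, 10, 2, 7, 4, 6]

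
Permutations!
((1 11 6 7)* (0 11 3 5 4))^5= ((0 11 6 7 1 3 5 4))^5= (0 3 6 4 1 11 5 7)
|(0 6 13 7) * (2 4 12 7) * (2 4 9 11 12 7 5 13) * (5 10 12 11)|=8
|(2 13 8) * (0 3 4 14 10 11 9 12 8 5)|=12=|(0 3 4 14 10 11 9 12 8 2 13 5)|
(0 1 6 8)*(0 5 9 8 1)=(1 6)(5 9 8)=[0, 6, 2, 3, 4, 9, 1, 7, 5, 8]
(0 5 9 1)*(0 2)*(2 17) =(0 5 9 1 17 2) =[5, 17, 0, 3, 4, 9, 6, 7, 8, 1, 10, 11, 12, 13, 14, 15, 16, 2]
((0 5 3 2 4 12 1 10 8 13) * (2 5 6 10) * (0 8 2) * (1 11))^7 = (0 1 11 12 4 2 10 6)(3 5)(8 13)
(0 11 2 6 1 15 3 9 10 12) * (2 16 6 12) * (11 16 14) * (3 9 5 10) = [16, 15, 12, 5, 4, 10, 1, 7, 8, 3, 2, 14, 0, 13, 11, 9, 6] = (0 16 6 1 15 9 3 5 10 2 12)(11 14)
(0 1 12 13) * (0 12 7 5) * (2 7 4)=(0 1 4 2 7 5)(12 13)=[1, 4, 7, 3, 2, 0, 6, 5, 8, 9, 10, 11, 13, 12]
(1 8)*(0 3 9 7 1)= [3, 8, 2, 9, 4, 5, 6, 1, 0, 7]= (0 3 9 7 1 8)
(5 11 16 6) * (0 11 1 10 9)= (0 11 16 6 5 1 10 9)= [11, 10, 2, 3, 4, 1, 5, 7, 8, 0, 9, 16, 12, 13, 14, 15, 6]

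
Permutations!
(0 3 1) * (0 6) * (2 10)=(0 3 1 6)(2 10)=[3, 6, 10, 1, 4, 5, 0, 7, 8, 9, 2]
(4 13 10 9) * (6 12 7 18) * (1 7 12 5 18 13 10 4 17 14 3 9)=(1 7 13 4 10)(3 9 17 14)(5 18 6)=[0, 7, 2, 9, 10, 18, 5, 13, 8, 17, 1, 11, 12, 4, 3, 15, 16, 14, 6]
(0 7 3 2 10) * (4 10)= (0 7 3 2 4 10)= [7, 1, 4, 2, 10, 5, 6, 3, 8, 9, 0]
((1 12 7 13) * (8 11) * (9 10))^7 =(1 13 7 12)(8 11)(9 10)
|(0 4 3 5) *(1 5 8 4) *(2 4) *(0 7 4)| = |(0 1 5 7 4 3 8 2)| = 8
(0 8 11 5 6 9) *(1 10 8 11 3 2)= (0 11 5 6 9)(1 10 8 3 2)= [11, 10, 1, 2, 4, 6, 9, 7, 3, 0, 8, 5]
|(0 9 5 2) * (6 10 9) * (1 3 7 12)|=12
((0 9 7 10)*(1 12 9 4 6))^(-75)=((0 4 6 1 12 9 7 10))^(-75)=(0 9 6 10 12 4 7 1)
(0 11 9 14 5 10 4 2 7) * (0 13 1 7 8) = [11, 7, 8, 3, 2, 10, 6, 13, 0, 14, 4, 9, 12, 1, 5] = (0 11 9 14 5 10 4 2 8)(1 7 13)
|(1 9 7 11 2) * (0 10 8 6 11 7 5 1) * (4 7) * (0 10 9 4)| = |(0 9 5 1 4 7)(2 10 8 6 11)| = 30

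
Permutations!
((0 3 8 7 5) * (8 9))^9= (0 8)(3 7)(5 9)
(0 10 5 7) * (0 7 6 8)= (0 10 5 6 8)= [10, 1, 2, 3, 4, 6, 8, 7, 0, 9, 5]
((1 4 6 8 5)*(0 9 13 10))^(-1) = (0 10 13 9)(1 5 8 6 4)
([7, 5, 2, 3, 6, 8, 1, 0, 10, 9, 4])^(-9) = [7, 10, 2, 3, 5, 4, 8, 0, 6, 9, 1]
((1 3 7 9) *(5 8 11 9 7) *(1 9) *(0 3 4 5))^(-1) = (0 3)(1 11 8 5 4)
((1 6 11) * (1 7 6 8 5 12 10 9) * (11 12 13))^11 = (1 8 5 13 11 7 6 12 10 9)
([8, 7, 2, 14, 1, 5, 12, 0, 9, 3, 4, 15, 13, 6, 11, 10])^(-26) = (0 10 3 7 15 9 1 11 8 4 14)(6 12 13)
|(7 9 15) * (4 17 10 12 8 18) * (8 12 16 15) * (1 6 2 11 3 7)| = 14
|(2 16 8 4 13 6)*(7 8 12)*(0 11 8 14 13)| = |(0 11 8 4)(2 16 12 7 14 13 6)| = 28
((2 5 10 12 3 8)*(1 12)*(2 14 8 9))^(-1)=(1 10 5 2 9 3 12)(8 14)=((1 12 3 9 2 5 10)(8 14))^(-1)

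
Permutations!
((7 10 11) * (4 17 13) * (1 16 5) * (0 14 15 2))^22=(0 15)(1 16 5)(2 14)(4 17 13)(7 10 11)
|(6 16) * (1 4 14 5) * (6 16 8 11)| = 12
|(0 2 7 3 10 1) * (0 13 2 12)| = 6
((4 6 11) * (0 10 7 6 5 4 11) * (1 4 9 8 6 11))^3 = (0 11 5 6 7 4 8 10 1 9)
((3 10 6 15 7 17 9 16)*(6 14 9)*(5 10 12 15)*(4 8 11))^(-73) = (3 17 14 12 6 9 15 5 16 7 10)(4 11 8)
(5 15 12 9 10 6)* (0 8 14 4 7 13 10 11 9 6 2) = (0 8 14 4 7 13 10 2)(5 15 12 6)(9 11) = [8, 1, 0, 3, 7, 15, 5, 13, 14, 11, 2, 9, 6, 10, 4, 12]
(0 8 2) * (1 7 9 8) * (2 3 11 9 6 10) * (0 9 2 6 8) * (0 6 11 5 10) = (0 1 7 8 3 5 10 11 2 9 6) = [1, 7, 9, 5, 4, 10, 0, 8, 3, 6, 11, 2]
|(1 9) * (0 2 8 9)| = |(0 2 8 9 1)| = 5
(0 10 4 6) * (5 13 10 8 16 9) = (0 8 16 9 5 13 10 4 6) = [8, 1, 2, 3, 6, 13, 0, 7, 16, 5, 4, 11, 12, 10, 14, 15, 9]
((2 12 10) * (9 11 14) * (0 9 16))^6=((0 9 11 14 16)(2 12 10))^6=(0 9 11 14 16)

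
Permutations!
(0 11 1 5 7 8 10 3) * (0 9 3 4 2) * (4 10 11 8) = [8, 5, 0, 9, 2, 7, 6, 4, 11, 3, 10, 1] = (0 8 11 1 5 7 4 2)(3 9)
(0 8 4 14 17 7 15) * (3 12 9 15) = (0 8 4 14 17 7 3 12 9 15) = [8, 1, 2, 12, 14, 5, 6, 3, 4, 15, 10, 11, 9, 13, 17, 0, 16, 7]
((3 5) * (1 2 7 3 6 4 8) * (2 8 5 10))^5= ((1 8)(2 7 3 10)(4 5 6))^5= (1 8)(2 7 3 10)(4 6 5)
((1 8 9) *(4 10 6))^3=((1 8 9)(4 10 6))^3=(10)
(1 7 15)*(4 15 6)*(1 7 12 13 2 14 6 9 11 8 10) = (1 12 13 2 14 6 4 15 7 9 11 8 10) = [0, 12, 14, 3, 15, 5, 4, 9, 10, 11, 1, 8, 13, 2, 6, 7]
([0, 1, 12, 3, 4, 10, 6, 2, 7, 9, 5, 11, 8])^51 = (2 7 8 12)(5 10)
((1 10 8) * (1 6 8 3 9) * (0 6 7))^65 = (0 6 8 7)(1 10 3 9)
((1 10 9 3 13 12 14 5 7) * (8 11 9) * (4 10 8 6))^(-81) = (1 7 5 14 12 13 3 9 11 8)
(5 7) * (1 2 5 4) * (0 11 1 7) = [11, 2, 5, 3, 7, 0, 6, 4, 8, 9, 10, 1] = (0 11 1 2 5)(4 7)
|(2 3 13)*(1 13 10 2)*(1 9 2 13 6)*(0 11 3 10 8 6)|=12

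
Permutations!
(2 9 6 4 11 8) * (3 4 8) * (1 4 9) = [0, 4, 1, 9, 11, 5, 8, 7, 2, 6, 10, 3] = (1 4 11 3 9 6 8 2)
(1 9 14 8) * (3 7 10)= (1 9 14 8)(3 7 10)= [0, 9, 2, 7, 4, 5, 6, 10, 1, 14, 3, 11, 12, 13, 8]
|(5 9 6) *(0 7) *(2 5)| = |(0 7)(2 5 9 6)| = 4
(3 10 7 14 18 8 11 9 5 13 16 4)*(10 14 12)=(3 14 18 8 11 9 5 13 16 4)(7 12 10)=[0, 1, 2, 14, 3, 13, 6, 12, 11, 5, 7, 9, 10, 16, 18, 15, 4, 17, 8]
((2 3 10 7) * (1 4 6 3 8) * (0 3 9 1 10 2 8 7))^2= ((0 3 2 7 8 10)(1 4 6 9))^2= (0 2 8)(1 6)(3 7 10)(4 9)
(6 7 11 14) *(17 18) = [0, 1, 2, 3, 4, 5, 7, 11, 8, 9, 10, 14, 12, 13, 6, 15, 16, 18, 17] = (6 7 11 14)(17 18)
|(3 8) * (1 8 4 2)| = |(1 8 3 4 2)| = 5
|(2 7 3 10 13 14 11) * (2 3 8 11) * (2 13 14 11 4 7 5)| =|(2 5)(3 10 14 13 11)(4 7 8)| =30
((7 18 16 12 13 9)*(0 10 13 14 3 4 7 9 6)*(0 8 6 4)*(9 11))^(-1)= (0 3 14 12 16 18 7 4 13 10)(6 8)(9 11)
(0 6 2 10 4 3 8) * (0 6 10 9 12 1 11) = [10, 11, 9, 8, 3, 5, 2, 7, 6, 12, 4, 0, 1] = (0 10 4 3 8 6 2 9 12 1 11)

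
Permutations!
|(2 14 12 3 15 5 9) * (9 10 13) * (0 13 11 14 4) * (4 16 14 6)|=|(0 13 9 2 16 14 12 3 15 5 10 11 6 4)|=14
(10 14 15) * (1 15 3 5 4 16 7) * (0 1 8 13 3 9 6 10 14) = (0 1 15 14 9 6 10)(3 5 4 16 7 8 13) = [1, 15, 2, 5, 16, 4, 10, 8, 13, 6, 0, 11, 12, 3, 9, 14, 7]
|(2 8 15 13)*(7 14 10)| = 12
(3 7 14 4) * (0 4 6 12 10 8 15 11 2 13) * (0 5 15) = (0 4 3 7 14 6 12 10 8)(2 13 5 15 11) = [4, 1, 13, 7, 3, 15, 12, 14, 0, 9, 8, 2, 10, 5, 6, 11]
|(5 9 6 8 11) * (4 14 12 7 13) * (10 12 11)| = |(4 14 11 5 9 6 8 10 12 7 13)| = 11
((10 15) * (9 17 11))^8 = (9 11 17)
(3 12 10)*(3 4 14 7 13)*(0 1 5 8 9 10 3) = (0 1 5 8 9 10 4 14 7 13)(3 12) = [1, 5, 2, 12, 14, 8, 6, 13, 9, 10, 4, 11, 3, 0, 7]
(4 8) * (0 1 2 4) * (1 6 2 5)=(0 6 2 4 8)(1 5)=[6, 5, 4, 3, 8, 1, 2, 7, 0]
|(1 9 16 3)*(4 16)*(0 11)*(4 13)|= 6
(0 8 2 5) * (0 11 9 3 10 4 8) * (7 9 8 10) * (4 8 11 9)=(11)(2 5 9 3 7 4 10 8)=[0, 1, 5, 7, 10, 9, 6, 4, 2, 3, 8, 11]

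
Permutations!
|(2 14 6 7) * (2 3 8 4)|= |(2 14 6 7 3 8 4)|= 7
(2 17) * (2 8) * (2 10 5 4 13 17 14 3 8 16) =(2 14 3 8 10 5 4 13 17 16) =[0, 1, 14, 8, 13, 4, 6, 7, 10, 9, 5, 11, 12, 17, 3, 15, 2, 16]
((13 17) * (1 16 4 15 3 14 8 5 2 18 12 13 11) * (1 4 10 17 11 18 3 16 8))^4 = (1 3 5)(2 8 14)(4 17 11 10 13 16 12 15 18)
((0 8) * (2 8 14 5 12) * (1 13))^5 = ((0 14 5 12 2 8)(1 13))^5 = (0 8 2 12 5 14)(1 13)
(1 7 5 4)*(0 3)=[3, 7, 2, 0, 1, 4, 6, 5]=(0 3)(1 7 5 4)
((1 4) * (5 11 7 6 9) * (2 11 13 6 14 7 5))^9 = (1 4)(2 13)(5 9)(6 11)(7 14)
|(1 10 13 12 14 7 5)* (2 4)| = 14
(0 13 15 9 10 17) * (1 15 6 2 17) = [13, 15, 17, 3, 4, 5, 2, 7, 8, 10, 1, 11, 12, 6, 14, 9, 16, 0] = (0 13 6 2 17)(1 15 9 10)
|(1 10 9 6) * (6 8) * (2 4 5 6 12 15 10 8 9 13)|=10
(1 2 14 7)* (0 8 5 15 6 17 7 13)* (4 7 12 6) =(0 8 5 15 4 7 1 2 14 13)(6 17 12) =[8, 2, 14, 3, 7, 15, 17, 1, 5, 9, 10, 11, 6, 0, 13, 4, 16, 12]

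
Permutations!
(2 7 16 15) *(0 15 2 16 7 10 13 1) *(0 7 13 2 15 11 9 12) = (0 11 9 12)(1 7 13)(2 10)(15 16) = [11, 7, 10, 3, 4, 5, 6, 13, 8, 12, 2, 9, 0, 1, 14, 16, 15]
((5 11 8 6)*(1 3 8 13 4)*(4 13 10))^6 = (13)(1 10 5 8)(3 4 11 6)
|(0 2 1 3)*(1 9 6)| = 6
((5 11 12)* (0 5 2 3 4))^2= ((0 5 11 12 2 3 4))^2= (0 11 2 4 5 12 3)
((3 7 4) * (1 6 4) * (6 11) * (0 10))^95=((0 10)(1 11 6 4 3 7))^95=(0 10)(1 7 3 4 6 11)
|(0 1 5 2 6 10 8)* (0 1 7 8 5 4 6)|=|(0 7 8 1 4 6 10 5 2)|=9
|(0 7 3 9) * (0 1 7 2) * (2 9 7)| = 4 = |(0 9 1 2)(3 7)|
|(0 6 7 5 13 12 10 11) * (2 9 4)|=24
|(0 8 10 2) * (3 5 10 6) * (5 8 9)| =|(0 9 5 10 2)(3 8 6)| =15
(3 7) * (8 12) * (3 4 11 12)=(3 7 4 11 12 8)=[0, 1, 2, 7, 11, 5, 6, 4, 3, 9, 10, 12, 8]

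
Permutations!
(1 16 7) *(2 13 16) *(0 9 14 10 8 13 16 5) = (0 9 14 10 8 13 5)(1 2 16 7) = [9, 2, 16, 3, 4, 0, 6, 1, 13, 14, 8, 11, 12, 5, 10, 15, 7]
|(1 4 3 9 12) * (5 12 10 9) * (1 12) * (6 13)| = 4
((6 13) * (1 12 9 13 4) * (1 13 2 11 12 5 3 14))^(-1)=(1 14 3 5)(2 9 12 11)(4 6 13)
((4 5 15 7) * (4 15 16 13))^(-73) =((4 5 16 13)(7 15))^(-73) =(4 13 16 5)(7 15)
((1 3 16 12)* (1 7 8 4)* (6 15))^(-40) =((1 3 16 12 7 8 4)(6 15))^(-40) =(1 16 7 4 3 12 8)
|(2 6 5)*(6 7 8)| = |(2 7 8 6 5)| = 5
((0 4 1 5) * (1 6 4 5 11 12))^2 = ((0 5)(1 11 12)(4 6))^2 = (1 12 11)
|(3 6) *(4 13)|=|(3 6)(4 13)|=2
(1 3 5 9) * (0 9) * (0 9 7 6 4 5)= (0 7 6 4 5 9 1 3)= [7, 3, 2, 0, 5, 9, 4, 6, 8, 1]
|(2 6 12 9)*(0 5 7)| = 12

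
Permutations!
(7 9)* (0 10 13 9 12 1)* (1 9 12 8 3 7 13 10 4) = (0 4 1)(3 7 8)(9 13 12) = [4, 0, 2, 7, 1, 5, 6, 8, 3, 13, 10, 11, 9, 12]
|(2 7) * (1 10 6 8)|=|(1 10 6 8)(2 7)|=4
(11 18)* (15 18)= (11 15 18)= [0, 1, 2, 3, 4, 5, 6, 7, 8, 9, 10, 15, 12, 13, 14, 18, 16, 17, 11]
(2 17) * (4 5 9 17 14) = (2 14 4 5 9 17) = [0, 1, 14, 3, 5, 9, 6, 7, 8, 17, 10, 11, 12, 13, 4, 15, 16, 2]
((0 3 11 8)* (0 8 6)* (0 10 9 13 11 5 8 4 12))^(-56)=(0 4 5)(3 12 8)(6 11 13 9 10)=((0 3 5 8 4 12)(6 10 9 13 11))^(-56)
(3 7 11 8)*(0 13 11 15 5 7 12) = (0 13 11 8 3 12)(5 7 15) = [13, 1, 2, 12, 4, 7, 6, 15, 3, 9, 10, 8, 0, 11, 14, 5]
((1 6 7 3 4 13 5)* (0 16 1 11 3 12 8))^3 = ((0 16 1 6 7 12 8)(3 4 13 5 11))^3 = (0 6 8 1 12 16 7)(3 5 4 11 13)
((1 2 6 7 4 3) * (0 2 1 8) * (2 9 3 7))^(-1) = ((0 9 3 8)(2 6)(4 7))^(-1) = (0 8 3 9)(2 6)(4 7)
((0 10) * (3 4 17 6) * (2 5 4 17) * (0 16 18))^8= (18)(2 4 5)(3 6 17)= ((0 10 16 18)(2 5 4)(3 17 6))^8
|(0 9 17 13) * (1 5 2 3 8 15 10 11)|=8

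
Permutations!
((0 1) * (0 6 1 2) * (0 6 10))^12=(0 6 10 2 1)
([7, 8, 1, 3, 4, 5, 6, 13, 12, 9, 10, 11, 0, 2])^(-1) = [12, 2, 13, 3, 4, 5, 6, 0, 1, 9, 10, 11, 8, 7]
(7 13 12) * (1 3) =(1 3)(7 13 12) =[0, 3, 2, 1, 4, 5, 6, 13, 8, 9, 10, 11, 7, 12]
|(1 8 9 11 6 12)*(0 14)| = 6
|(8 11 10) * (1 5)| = 6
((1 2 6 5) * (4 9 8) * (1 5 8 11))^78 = ((1 2 6 8 4 9 11))^78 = (1 2 6 8 4 9 11)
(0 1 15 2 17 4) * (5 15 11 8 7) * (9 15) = (0 1 11 8 7 5 9 15 2 17 4) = [1, 11, 17, 3, 0, 9, 6, 5, 7, 15, 10, 8, 12, 13, 14, 2, 16, 4]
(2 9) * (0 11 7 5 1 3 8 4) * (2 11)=(0 2 9 11 7 5 1 3 8 4)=[2, 3, 9, 8, 0, 1, 6, 5, 4, 11, 10, 7]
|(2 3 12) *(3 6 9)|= 5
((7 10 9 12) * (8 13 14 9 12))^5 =(7 12 10)(8 13 14 9)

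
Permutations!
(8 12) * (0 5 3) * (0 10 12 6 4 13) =(0 5 3 10 12 8 6 4 13) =[5, 1, 2, 10, 13, 3, 4, 7, 6, 9, 12, 11, 8, 0]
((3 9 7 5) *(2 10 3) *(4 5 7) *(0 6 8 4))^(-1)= ((0 6 8 4 5 2 10 3 9))^(-1)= (0 9 3 10 2 5 4 8 6)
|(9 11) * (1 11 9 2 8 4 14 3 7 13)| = 9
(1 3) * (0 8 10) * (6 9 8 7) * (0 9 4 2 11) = [7, 3, 11, 1, 2, 5, 4, 6, 10, 8, 9, 0] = (0 7 6 4 2 11)(1 3)(8 10 9)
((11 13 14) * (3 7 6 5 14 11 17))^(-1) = (3 17 14 5 6 7)(11 13)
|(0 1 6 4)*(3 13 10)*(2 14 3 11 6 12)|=11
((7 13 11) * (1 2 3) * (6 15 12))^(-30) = (15)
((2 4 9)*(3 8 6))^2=((2 4 9)(3 8 6))^2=(2 9 4)(3 6 8)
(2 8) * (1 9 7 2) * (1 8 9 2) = (1 2 9 7) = [0, 2, 9, 3, 4, 5, 6, 1, 8, 7]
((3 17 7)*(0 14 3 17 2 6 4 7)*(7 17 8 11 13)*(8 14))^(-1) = ((0 8 11 13 7 14 3 2 6 4 17))^(-1) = (0 17 4 6 2 3 14 7 13 11 8)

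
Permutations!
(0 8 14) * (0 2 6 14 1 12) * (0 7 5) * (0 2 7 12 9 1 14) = (0 8 14 7 5 2 6)(1 9) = [8, 9, 6, 3, 4, 2, 0, 5, 14, 1, 10, 11, 12, 13, 7]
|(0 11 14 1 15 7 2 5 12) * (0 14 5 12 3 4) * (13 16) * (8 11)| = |(0 8 11 5 3 4)(1 15 7 2 12 14)(13 16)| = 6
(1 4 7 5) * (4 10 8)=[0, 10, 2, 3, 7, 1, 6, 5, 4, 9, 8]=(1 10 8 4 7 5)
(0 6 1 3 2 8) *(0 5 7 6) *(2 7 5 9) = (1 3 7 6)(2 8 9) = [0, 3, 8, 7, 4, 5, 1, 6, 9, 2]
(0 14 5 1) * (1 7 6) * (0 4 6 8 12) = [14, 4, 2, 3, 6, 7, 1, 8, 12, 9, 10, 11, 0, 13, 5] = (0 14 5 7 8 12)(1 4 6)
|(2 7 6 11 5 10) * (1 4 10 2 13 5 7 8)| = 21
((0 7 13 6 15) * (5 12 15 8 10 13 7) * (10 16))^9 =(0 5 12 15)(6 13 10 16 8)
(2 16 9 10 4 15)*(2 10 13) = (2 16 9 13)(4 15 10) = [0, 1, 16, 3, 15, 5, 6, 7, 8, 13, 4, 11, 12, 2, 14, 10, 9]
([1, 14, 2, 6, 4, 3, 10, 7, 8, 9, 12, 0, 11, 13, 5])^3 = (0 5 10)(1 3 12)(6 11 14)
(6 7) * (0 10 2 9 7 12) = (0 10 2 9 7 6 12) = [10, 1, 9, 3, 4, 5, 12, 6, 8, 7, 2, 11, 0]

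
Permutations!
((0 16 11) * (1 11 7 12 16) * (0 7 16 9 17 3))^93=(0 9 11 3 12 1 17 7)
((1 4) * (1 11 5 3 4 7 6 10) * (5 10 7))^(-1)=(1 10 11 4 3 5)(6 7)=((1 5 3 4 11 10)(6 7))^(-1)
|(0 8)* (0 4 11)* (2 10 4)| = 6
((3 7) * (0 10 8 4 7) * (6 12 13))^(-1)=(0 3 7 4 8 10)(6 13 12)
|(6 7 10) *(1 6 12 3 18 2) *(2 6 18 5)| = |(1 18 6 7 10 12 3 5 2)| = 9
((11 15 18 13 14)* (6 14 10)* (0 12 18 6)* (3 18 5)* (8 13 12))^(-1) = (0 10 13 8)(3 5 12 18)(6 15 11 14)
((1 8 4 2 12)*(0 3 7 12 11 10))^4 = (0 1 11 7 4)(2 3 8 10 12)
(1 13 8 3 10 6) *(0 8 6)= (0 8 3 10)(1 13 6)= [8, 13, 2, 10, 4, 5, 1, 7, 3, 9, 0, 11, 12, 6]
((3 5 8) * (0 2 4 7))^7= ((0 2 4 7)(3 5 8))^7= (0 7 4 2)(3 5 8)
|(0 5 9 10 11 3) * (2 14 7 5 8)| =|(0 8 2 14 7 5 9 10 11 3)| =10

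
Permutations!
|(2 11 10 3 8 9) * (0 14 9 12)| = 9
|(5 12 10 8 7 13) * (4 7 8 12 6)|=|(4 7 13 5 6)(10 12)|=10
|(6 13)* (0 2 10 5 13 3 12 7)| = 9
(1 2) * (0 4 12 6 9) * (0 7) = [4, 2, 1, 3, 12, 5, 9, 0, 8, 7, 10, 11, 6] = (0 4 12 6 9 7)(1 2)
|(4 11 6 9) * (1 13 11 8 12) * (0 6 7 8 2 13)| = |(0 6 9 4 2 13 11 7 8 12 1)| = 11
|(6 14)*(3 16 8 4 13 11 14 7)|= 9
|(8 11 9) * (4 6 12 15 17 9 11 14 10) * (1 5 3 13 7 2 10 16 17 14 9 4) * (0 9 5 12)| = 17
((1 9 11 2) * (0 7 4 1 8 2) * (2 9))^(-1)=((0 7 4 1 2 8 9 11))^(-1)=(0 11 9 8 2 1 4 7)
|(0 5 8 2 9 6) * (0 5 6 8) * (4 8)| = 12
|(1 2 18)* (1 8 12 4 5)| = |(1 2 18 8 12 4 5)| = 7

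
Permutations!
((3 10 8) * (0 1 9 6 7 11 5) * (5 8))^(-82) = (0 10 8 7 9)(1 5 3 11 6)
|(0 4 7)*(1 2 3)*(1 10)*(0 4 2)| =|(0 2 3 10 1)(4 7)| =10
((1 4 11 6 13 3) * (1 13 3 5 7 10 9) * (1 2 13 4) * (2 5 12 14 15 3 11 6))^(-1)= (2 11 6 4 3 15 14 12 13)(5 9 10 7)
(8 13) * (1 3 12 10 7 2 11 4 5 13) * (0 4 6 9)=(0 4 5 13 8 1 3 12 10 7 2 11 6 9)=[4, 3, 11, 12, 5, 13, 9, 2, 1, 0, 7, 6, 10, 8]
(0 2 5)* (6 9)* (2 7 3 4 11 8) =(0 7 3 4 11 8 2 5)(6 9) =[7, 1, 5, 4, 11, 0, 9, 3, 2, 6, 10, 8]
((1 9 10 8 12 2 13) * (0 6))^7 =((0 6)(1 9 10 8 12 2 13))^7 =(13)(0 6)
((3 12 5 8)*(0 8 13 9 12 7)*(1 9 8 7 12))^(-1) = ((0 7)(1 9)(3 12 5 13 8))^(-1) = (0 7)(1 9)(3 8 13 5 12)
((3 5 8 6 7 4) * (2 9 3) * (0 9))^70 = ((0 9 3 5 8 6 7 4 2))^70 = (0 4 6 5 9 2 7 8 3)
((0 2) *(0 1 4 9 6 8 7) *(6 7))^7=((0 2 1 4 9 7)(6 8))^7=(0 2 1 4 9 7)(6 8)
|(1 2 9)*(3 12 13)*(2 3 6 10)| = 8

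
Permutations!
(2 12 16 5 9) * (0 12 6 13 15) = (0 12 16 5 9 2 6 13 15) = [12, 1, 6, 3, 4, 9, 13, 7, 8, 2, 10, 11, 16, 15, 14, 0, 5]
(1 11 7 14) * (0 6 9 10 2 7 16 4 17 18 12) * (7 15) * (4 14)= (0 6 9 10 2 15 7 4 17 18 12)(1 11 16 14)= [6, 11, 15, 3, 17, 5, 9, 4, 8, 10, 2, 16, 0, 13, 1, 7, 14, 18, 12]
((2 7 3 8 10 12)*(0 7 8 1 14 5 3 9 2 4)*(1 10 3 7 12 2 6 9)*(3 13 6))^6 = ((0 12 4)(1 14 5 7)(2 8 13 6 9 3 10))^6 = (1 5)(2 10 3 9 6 13 8)(7 14)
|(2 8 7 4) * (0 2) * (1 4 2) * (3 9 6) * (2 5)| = 12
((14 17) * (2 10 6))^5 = (2 6 10)(14 17)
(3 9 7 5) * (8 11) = [0, 1, 2, 9, 4, 3, 6, 5, 11, 7, 10, 8] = (3 9 7 5)(8 11)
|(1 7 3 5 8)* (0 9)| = 10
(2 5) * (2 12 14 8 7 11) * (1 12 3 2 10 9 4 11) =(1 12 14 8 7)(2 5 3)(4 11 10 9) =[0, 12, 5, 2, 11, 3, 6, 1, 7, 4, 9, 10, 14, 13, 8]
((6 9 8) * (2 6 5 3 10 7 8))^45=((2 6 9)(3 10 7 8 5))^45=(10)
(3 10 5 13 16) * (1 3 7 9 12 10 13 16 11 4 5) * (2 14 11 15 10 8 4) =(1 3 13 15 10)(2 14 11)(4 5 16 7 9 12 8) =[0, 3, 14, 13, 5, 16, 6, 9, 4, 12, 1, 2, 8, 15, 11, 10, 7]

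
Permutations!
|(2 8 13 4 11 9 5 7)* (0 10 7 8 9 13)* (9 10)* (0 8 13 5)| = |(0 9)(2 10 7)(4 11 5 13)| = 12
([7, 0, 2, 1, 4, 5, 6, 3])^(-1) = [1, 3, 2, 7, 4, 5, 6, 0]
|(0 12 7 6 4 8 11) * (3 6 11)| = |(0 12 7 11)(3 6 4 8)| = 4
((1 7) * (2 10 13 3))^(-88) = ((1 7)(2 10 13 3))^(-88) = (13)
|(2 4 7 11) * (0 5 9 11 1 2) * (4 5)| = 8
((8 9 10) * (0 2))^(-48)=(10)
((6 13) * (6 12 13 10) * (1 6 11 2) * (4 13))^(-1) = (1 2 11 10 6)(4 12 13)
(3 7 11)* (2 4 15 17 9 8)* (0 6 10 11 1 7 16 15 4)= (0 6 10 11 3 16 15 17 9 8 2)(1 7)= [6, 7, 0, 16, 4, 5, 10, 1, 2, 8, 11, 3, 12, 13, 14, 17, 15, 9]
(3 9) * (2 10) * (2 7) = [0, 1, 10, 9, 4, 5, 6, 2, 8, 3, 7] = (2 10 7)(3 9)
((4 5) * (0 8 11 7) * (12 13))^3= ((0 8 11 7)(4 5)(12 13))^3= (0 7 11 8)(4 5)(12 13)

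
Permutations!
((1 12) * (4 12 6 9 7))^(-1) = ((1 6 9 7 4 12))^(-1) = (1 12 4 7 9 6)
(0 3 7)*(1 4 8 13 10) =(0 3 7)(1 4 8 13 10) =[3, 4, 2, 7, 8, 5, 6, 0, 13, 9, 1, 11, 12, 10]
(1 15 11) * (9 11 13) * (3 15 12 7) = (1 12 7 3 15 13 9 11) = [0, 12, 2, 15, 4, 5, 6, 3, 8, 11, 10, 1, 7, 9, 14, 13]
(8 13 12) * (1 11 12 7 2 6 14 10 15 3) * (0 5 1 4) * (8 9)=(0 5 1 11 12 9 8 13 7 2 6 14 10 15 3 4)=[5, 11, 6, 4, 0, 1, 14, 2, 13, 8, 15, 12, 9, 7, 10, 3]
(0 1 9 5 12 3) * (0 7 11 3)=(0 1 9 5 12)(3 7 11)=[1, 9, 2, 7, 4, 12, 6, 11, 8, 5, 10, 3, 0]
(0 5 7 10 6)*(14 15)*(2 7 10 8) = [5, 1, 7, 3, 4, 10, 0, 8, 2, 9, 6, 11, 12, 13, 15, 14] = (0 5 10 6)(2 7 8)(14 15)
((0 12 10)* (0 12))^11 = ((10 12))^11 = (10 12)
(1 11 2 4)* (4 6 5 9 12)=(1 11 2 6 5 9 12 4)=[0, 11, 6, 3, 1, 9, 5, 7, 8, 12, 10, 2, 4]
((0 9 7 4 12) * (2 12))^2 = (0 7 2)(4 12 9)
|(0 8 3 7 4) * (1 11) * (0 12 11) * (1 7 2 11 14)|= |(0 8 3 2 11 7 4 12 14 1)|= 10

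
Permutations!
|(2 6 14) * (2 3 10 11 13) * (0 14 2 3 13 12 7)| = |(0 14 13 3 10 11 12 7)(2 6)| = 8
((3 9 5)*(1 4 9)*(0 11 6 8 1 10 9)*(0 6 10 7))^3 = ((0 11 10 9 5 3 7)(1 4 6 8))^3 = (0 9 7 10 3 11 5)(1 8 6 4)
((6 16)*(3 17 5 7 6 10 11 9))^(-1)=(3 9 11 10 16 6 7 5 17)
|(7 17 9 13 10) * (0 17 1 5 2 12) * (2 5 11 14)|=11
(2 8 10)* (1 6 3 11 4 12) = (1 6 3 11 4 12)(2 8 10) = [0, 6, 8, 11, 12, 5, 3, 7, 10, 9, 2, 4, 1]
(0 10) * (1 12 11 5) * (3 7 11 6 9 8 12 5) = (0 10)(1 5)(3 7 11)(6 9 8 12) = [10, 5, 2, 7, 4, 1, 9, 11, 12, 8, 0, 3, 6]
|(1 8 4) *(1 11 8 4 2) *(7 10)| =10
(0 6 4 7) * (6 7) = (0 7)(4 6) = [7, 1, 2, 3, 6, 5, 4, 0]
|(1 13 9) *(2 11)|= 6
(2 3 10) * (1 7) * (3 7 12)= (1 12 3 10 2 7)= [0, 12, 7, 10, 4, 5, 6, 1, 8, 9, 2, 11, 3]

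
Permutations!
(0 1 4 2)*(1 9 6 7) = [9, 4, 0, 3, 2, 5, 7, 1, 8, 6] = (0 9 6 7 1 4 2)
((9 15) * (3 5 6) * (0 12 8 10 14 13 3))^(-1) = (0 6 5 3 13 14 10 8 12)(9 15)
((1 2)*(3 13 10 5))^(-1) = (1 2)(3 5 10 13)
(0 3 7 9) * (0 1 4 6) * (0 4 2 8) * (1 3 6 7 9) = (0 6 4 7 1 2 8)(3 9) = [6, 2, 8, 9, 7, 5, 4, 1, 0, 3]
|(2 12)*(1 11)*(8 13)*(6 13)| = 6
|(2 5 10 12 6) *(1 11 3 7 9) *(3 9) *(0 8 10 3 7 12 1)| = |(0 8 10 1 11 9)(2 5 3 12 6)| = 30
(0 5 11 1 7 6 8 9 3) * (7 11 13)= (0 5 13 7 6 8 9 3)(1 11)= [5, 11, 2, 0, 4, 13, 8, 6, 9, 3, 10, 1, 12, 7]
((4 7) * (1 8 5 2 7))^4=((1 8 5 2 7 4))^4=(1 7 5)(2 8 4)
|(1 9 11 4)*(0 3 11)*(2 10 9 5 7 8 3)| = |(0 2 10 9)(1 5 7 8 3 11 4)| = 28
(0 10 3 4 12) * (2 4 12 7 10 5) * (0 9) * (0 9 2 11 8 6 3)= (0 5 11 8 6 3 12 2 4 7 10)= [5, 1, 4, 12, 7, 11, 3, 10, 6, 9, 0, 8, 2]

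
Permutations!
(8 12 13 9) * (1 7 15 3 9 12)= [0, 7, 2, 9, 4, 5, 6, 15, 1, 8, 10, 11, 13, 12, 14, 3]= (1 7 15 3 9 8)(12 13)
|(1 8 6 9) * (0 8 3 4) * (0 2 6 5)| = 6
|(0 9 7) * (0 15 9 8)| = |(0 8)(7 15 9)| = 6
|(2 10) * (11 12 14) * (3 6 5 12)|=|(2 10)(3 6 5 12 14 11)|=6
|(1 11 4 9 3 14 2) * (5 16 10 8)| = |(1 11 4 9 3 14 2)(5 16 10 8)| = 28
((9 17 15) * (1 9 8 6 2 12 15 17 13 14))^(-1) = ((17)(1 9 13 14)(2 12 15 8 6))^(-1) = (17)(1 14 13 9)(2 6 8 15 12)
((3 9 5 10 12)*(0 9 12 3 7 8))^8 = (12)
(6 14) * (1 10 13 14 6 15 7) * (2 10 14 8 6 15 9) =(1 14 9 2 10 13 8 6 15 7) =[0, 14, 10, 3, 4, 5, 15, 1, 6, 2, 13, 11, 12, 8, 9, 7]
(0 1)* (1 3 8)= (0 3 8 1)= [3, 0, 2, 8, 4, 5, 6, 7, 1]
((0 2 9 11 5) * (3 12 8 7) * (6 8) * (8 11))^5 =((0 2 9 8 7 3 12 6 11 5))^5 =(0 3)(2 12)(5 7)(6 9)(8 11)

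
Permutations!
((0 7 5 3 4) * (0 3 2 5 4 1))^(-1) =(0 1 3 4 7)(2 5)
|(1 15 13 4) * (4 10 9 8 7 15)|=6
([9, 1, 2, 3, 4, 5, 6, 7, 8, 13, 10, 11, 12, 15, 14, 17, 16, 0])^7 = (0 13 17 9 15)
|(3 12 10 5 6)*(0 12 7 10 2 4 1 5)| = 10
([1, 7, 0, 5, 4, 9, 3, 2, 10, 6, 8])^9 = (0 1 7 2)(3 5 9 6)(8 10)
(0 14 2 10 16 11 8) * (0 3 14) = (2 10 16 11 8 3 14) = [0, 1, 10, 14, 4, 5, 6, 7, 3, 9, 16, 8, 12, 13, 2, 15, 11]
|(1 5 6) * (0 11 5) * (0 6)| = 6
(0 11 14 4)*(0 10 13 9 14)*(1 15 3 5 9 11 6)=(0 6 1 15 3 5 9 14 4 10 13 11)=[6, 15, 2, 5, 10, 9, 1, 7, 8, 14, 13, 0, 12, 11, 4, 3]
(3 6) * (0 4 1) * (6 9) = [4, 0, 2, 9, 1, 5, 3, 7, 8, 6] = (0 4 1)(3 9 6)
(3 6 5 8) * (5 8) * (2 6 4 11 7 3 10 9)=(2 6 8 10 9)(3 4 11 7)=[0, 1, 6, 4, 11, 5, 8, 3, 10, 2, 9, 7]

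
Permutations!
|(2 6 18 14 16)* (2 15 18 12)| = 12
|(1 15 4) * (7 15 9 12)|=6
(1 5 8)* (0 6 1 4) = [6, 5, 2, 3, 0, 8, 1, 7, 4] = (0 6 1 5 8 4)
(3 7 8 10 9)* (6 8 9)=[0, 1, 2, 7, 4, 5, 8, 9, 10, 3, 6]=(3 7 9)(6 8 10)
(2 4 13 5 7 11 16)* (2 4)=(4 13 5 7 11 16)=[0, 1, 2, 3, 13, 7, 6, 11, 8, 9, 10, 16, 12, 5, 14, 15, 4]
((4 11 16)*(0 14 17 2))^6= (0 17)(2 14)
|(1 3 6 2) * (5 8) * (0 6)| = 10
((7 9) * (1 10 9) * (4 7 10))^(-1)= ((1 4 7)(9 10))^(-1)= (1 7 4)(9 10)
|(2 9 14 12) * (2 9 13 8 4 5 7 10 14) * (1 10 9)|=|(1 10 14 12)(2 13 8 4 5 7 9)|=28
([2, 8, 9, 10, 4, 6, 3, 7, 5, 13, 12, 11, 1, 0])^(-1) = (0 13 9 2)(1 12 10 3 6 5 8)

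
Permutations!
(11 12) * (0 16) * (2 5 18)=(0 16)(2 5 18)(11 12)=[16, 1, 5, 3, 4, 18, 6, 7, 8, 9, 10, 12, 11, 13, 14, 15, 0, 17, 2]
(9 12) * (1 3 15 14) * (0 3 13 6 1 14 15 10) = (15)(0 3 10)(1 13 6)(9 12) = [3, 13, 2, 10, 4, 5, 1, 7, 8, 12, 0, 11, 9, 6, 14, 15]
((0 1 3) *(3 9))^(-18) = (0 9)(1 3)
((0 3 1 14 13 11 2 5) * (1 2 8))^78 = ((0 3 2 5)(1 14 13 11 8))^78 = (0 2)(1 11 14 8 13)(3 5)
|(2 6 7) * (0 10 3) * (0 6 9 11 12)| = |(0 10 3 6 7 2 9 11 12)| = 9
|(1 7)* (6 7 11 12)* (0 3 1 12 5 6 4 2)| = 10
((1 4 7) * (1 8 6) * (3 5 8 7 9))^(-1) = (1 6 8 5 3 9 4)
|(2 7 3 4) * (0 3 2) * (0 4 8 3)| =2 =|(2 7)(3 8)|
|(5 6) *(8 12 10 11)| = |(5 6)(8 12 10 11)| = 4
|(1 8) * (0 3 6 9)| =|(0 3 6 9)(1 8)| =4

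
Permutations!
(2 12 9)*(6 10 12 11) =[0, 1, 11, 3, 4, 5, 10, 7, 8, 2, 12, 6, 9] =(2 11 6 10 12 9)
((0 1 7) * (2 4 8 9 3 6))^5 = (0 7 1)(2 6 3 9 8 4)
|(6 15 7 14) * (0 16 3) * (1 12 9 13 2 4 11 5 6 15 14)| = |(0 16 3)(1 12 9 13 2 4 11 5 6 14 15 7)| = 12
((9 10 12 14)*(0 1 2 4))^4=(14)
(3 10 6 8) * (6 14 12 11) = (3 10 14 12 11 6 8) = [0, 1, 2, 10, 4, 5, 8, 7, 3, 9, 14, 6, 11, 13, 12]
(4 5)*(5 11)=[0, 1, 2, 3, 11, 4, 6, 7, 8, 9, 10, 5]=(4 11 5)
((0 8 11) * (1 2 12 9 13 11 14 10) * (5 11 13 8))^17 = (0 11 5)(1 9 10 12 14 2 8)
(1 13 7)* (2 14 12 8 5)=(1 13 7)(2 14 12 8 5)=[0, 13, 14, 3, 4, 2, 6, 1, 5, 9, 10, 11, 8, 7, 12]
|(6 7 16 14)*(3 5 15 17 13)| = 20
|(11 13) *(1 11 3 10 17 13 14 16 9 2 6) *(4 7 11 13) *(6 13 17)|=13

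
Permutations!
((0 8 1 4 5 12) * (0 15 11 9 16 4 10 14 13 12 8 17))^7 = ((0 17)(1 10 14 13 12 15 11 9 16 4 5 8))^7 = (0 17)(1 9 14 4 12 8 11 10 16 13 5 15)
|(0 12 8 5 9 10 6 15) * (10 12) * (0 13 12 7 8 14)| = |(0 10 6 15 13 12 14)(5 9 7 8)| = 28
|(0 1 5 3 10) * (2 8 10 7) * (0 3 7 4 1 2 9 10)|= |(0 2 8)(1 5 7 9 10 3 4)|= 21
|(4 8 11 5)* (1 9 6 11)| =7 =|(1 9 6 11 5 4 8)|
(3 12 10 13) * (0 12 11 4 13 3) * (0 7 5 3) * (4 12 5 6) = (0 5 3 11 12 10)(4 13 7 6) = [5, 1, 2, 11, 13, 3, 4, 6, 8, 9, 0, 12, 10, 7]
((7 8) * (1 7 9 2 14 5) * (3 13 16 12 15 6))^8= (1 7 8 9 2 14 5)(3 16 15)(6 13 12)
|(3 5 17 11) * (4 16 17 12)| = 7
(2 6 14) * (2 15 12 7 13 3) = (2 6 14 15 12 7 13 3) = [0, 1, 6, 2, 4, 5, 14, 13, 8, 9, 10, 11, 7, 3, 15, 12]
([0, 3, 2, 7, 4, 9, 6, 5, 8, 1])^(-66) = (1 9 5 7 3)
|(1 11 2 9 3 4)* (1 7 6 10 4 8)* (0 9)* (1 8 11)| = 20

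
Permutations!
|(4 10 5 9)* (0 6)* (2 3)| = 4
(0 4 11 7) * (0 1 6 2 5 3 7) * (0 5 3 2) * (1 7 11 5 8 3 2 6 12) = [4, 12, 2, 11, 5, 6, 0, 7, 3, 9, 10, 8, 1] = (0 4 5 6)(1 12)(3 11 8)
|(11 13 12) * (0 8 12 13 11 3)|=4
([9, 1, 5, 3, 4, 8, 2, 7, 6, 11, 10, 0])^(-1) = (0 11 9)(2 6 8 5)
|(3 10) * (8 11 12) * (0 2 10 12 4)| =8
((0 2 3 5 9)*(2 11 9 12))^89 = (0 9 11)(2 3 5 12)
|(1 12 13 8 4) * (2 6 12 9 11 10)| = 10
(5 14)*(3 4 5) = (3 4 5 14) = [0, 1, 2, 4, 5, 14, 6, 7, 8, 9, 10, 11, 12, 13, 3]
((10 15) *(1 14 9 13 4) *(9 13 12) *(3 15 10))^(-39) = ((1 14 13 4)(3 15)(9 12))^(-39) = (1 14 13 4)(3 15)(9 12)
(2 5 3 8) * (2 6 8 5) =(3 5)(6 8) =[0, 1, 2, 5, 4, 3, 8, 7, 6]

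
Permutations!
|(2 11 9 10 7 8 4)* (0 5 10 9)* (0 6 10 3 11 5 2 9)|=11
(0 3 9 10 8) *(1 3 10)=(0 10 8)(1 3 9)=[10, 3, 2, 9, 4, 5, 6, 7, 0, 1, 8]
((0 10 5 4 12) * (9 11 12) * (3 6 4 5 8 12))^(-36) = (12)(3 11 9 4 6)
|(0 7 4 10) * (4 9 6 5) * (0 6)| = |(0 7 9)(4 10 6 5)| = 12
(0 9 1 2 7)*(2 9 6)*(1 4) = (0 6 2 7)(1 9 4) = [6, 9, 7, 3, 1, 5, 2, 0, 8, 4]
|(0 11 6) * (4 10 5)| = |(0 11 6)(4 10 5)| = 3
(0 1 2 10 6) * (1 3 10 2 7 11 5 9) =(0 3 10 6)(1 7 11 5 9) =[3, 7, 2, 10, 4, 9, 0, 11, 8, 1, 6, 5]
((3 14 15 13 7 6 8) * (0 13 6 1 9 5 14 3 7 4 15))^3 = (0 15 7 5 13 6 1 14 4 8 9)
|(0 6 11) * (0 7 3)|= 5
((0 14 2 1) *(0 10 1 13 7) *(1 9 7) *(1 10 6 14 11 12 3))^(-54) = (0 14)(1 9)(2 11)(3 10)(6 7)(12 13)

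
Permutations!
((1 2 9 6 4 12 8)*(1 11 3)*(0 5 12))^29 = ((0 5 12 8 11 3 1 2 9 6 4))^29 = (0 2 8 4 1 12 6 3 5 9 11)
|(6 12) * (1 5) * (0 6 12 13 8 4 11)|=6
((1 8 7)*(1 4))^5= (1 8 7 4)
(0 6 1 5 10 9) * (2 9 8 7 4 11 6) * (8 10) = (0 2 9)(1 5 8 7 4 11 6) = [2, 5, 9, 3, 11, 8, 1, 4, 7, 0, 10, 6]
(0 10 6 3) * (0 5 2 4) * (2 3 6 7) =(0 10 7 2 4)(3 5) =[10, 1, 4, 5, 0, 3, 6, 2, 8, 9, 7]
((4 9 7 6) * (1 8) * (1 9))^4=((1 8 9 7 6 4))^4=(1 6 9)(4 7 8)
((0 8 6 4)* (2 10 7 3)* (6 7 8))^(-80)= (10)(0 6 4)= ((0 6 4)(2 10 8 7 3))^(-80)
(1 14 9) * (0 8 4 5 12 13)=(0 8 4 5 12 13)(1 14 9)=[8, 14, 2, 3, 5, 12, 6, 7, 4, 1, 10, 11, 13, 0, 9]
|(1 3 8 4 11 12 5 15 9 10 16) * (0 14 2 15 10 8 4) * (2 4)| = 14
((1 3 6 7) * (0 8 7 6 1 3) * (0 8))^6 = (1 7)(3 8) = ((1 8 7 3))^6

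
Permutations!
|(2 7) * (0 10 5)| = |(0 10 5)(2 7)| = 6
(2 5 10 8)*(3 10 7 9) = (2 5 7 9 3 10 8) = [0, 1, 5, 10, 4, 7, 6, 9, 2, 3, 8]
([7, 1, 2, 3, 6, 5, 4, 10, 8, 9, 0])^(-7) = [10, 1, 2, 3, 6, 5, 4, 0, 8, 9, 7]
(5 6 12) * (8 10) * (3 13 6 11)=(3 13 6 12 5 11)(8 10)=[0, 1, 2, 13, 4, 11, 12, 7, 10, 9, 8, 3, 5, 6]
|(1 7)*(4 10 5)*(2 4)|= 4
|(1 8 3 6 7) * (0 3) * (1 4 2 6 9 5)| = |(0 3 9 5 1 8)(2 6 7 4)| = 12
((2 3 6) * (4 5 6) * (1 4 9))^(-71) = ((1 4 5 6 2 3 9))^(-71) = (1 9 3 2 6 5 4)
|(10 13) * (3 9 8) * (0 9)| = |(0 9 8 3)(10 13)| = 4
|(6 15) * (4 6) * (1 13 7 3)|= 12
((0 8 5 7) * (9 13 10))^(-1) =(0 7 5 8)(9 10 13)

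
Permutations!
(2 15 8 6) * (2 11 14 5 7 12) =[0, 1, 15, 3, 4, 7, 11, 12, 6, 9, 10, 14, 2, 13, 5, 8] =(2 15 8 6 11 14 5 7 12)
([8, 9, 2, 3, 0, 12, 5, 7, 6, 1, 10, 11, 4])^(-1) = (0 4 12 5 6 8)(1 9)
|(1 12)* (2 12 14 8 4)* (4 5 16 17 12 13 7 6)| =35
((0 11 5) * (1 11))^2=((0 1 11 5))^2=(0 11)(1 5)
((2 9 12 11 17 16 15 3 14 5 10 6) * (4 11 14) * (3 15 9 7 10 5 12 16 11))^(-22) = ((2 7 10 6)(3 4)(9 16)(11 17)(12 14))^(-22) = (17)(2 10)(6 7)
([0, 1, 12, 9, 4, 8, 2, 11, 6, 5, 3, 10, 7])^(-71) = (2 6 8 5 9 3 10 11 7 12)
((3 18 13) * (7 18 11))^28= ((3 11 7 18 13))^28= (3 18 11 13 7)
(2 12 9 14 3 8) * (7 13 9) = (2 12 7 13 9 14 3 8) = [0, 1, 12, 8, 4, 5, 6, 13, 2, 14, 10, 11, 7, 9, 3]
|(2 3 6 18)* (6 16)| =5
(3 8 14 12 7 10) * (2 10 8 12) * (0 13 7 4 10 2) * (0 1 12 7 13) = (1 12 4 10 3 7 8 14) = [0, 12, 2, 7, 10, 5, 6, 8, 14, 9, 3, 11, 4, 13, 1]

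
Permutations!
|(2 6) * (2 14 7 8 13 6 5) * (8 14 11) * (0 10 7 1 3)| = 12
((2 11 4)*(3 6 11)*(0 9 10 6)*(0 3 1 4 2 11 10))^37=((0 9)(1 4 11 2)(6 10))^37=(0 9)(1 4 11 2)(6 10)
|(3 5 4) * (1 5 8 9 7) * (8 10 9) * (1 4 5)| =5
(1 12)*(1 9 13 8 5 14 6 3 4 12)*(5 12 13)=(3 4 13 8 12 9 5 14 6)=[0, 1, 2, 4, 13, 14, 3, 7, 12, 5, 10, 11, 9, 8, 6]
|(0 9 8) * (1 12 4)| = 3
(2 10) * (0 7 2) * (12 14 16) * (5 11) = (0 7 2 10)(5 11)(12 14 16) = [7, 1, 10, 3, 4, 11, 6, 2, 8, 9, 0, 5, 14, 13, 16, 15, 12]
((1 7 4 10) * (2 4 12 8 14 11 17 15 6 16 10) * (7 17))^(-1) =((1 17 15 6 16 10)(2 4)(7 12 8 14 11))^(-1) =(1 10 16 6 15 17)(2 4)(7 11 14 8 12)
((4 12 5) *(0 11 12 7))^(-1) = ((0 11 12 5 4 7))^(-1) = (0 7 4 5 12 11)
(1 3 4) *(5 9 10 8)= [0, 3, 2, 4, 1, 9, 6, 7, 5, 10, 8]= (1 3 4)(5 9 10 8)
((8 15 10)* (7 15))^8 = ((7 15 10 8))^8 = (15)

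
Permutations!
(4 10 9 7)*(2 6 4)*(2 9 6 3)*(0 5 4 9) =(0 5 4 10 6 9 7)(2 3) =[5, 1, 3, 2, 10, 4, 9, 0, 8, 7, 6]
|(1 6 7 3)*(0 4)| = 4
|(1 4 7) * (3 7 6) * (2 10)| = |(1 4 6 3 7)(2 10)| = 10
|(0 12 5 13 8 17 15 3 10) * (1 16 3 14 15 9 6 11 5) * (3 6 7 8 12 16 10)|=36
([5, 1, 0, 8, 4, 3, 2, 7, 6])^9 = (0 8)(2 3)(5 6)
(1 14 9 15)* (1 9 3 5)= [0, 14, 2, 5, 4, 1, 6, 7, 8, 15, 10, 11, 12, 13, 3, 9]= (1 14 3 5)(9 15)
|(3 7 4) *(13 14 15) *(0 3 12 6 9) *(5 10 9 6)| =|(0 3 7 4 12 5 10 9)(13 14 15)| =24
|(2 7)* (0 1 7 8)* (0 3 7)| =4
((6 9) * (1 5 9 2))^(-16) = ((1 5 9 6 2))^(-16) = (1 2 6 9 5)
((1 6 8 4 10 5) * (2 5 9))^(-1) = (1 5 2 9 10 4 8 6)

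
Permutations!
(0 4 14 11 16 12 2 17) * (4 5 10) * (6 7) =(0 5 10 4 14 11 16 12 2 17)(6 7) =[5, 1, 17, 3, 14, 10, 7, 6, 8, 9, 4, 16, 2, 13, 11, 15, 12, 0]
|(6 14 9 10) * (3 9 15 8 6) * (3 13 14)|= 8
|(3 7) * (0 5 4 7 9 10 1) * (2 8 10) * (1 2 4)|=12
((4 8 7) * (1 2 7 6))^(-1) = (1 6 8 4 7 2)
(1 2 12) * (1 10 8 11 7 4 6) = (1 2 12 10 8 11 7 4 6) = [0, 2, 12, 3, 6, 5, 1, 4, 11, 9, 8, 7, 10]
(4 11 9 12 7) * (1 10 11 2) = [0, 10, 1, 3, 2, 5, 6, 4, 8, 12, 11, 9, 7] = (1 10 11 9 12 7 4 2)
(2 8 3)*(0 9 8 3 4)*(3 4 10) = (0 9 8 10 3 2 4) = [9, 1, 4, 2, 0, 5, 6, 7, 10, 8, 3]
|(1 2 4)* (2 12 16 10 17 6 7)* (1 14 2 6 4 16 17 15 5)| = 10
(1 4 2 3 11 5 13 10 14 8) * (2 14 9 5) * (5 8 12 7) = (1 4 14 12 7 5 13 10 9 8)(2 3 11) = [0, 4, 3, 11, 14, 13, 6, 5, 1, 8, 9, 2, 7, 10, 12]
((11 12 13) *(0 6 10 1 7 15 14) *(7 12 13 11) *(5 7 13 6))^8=(0 15 5 14 7)(1 6 12 10 11)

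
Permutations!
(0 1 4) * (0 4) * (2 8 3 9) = (0 1)(2 8 3 9) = [1, 0, 8, 9, 4, 5, 6, 7, 3, 2]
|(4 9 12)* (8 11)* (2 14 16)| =|(2 14 16)(4 9 12)(8 11)| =6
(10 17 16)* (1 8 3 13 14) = (1 8 3 13 14)(10 17 16) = [0, 8, 2, 13, 4, 5, 6, 7, 3, 9, 17, 11, 12, 14, 1, 15, 10, 16]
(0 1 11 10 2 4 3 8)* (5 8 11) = (0 1 5 8)(2 4 3 11 10) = [1, 5, 4, 11, 3, 8, 6, 7, 0, 9, 2, 10]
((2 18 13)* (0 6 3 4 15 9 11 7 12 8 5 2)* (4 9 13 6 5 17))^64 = (0 6 7 4 5 3 12 15 2 9 8 13 18 11 17)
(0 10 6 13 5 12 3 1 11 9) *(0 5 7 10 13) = (0 13 7 10 6)(1 11 9 5 12 3) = [13, 11, 2, 1, 4, 12, 0, 10, 8, 5, 6, 9, 3, 7]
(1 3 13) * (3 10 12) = (1 10 12 3 13) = [0, 10, 2, 13, 4, 5, 6, 7, 8, 9, 12, 11, 3, 1]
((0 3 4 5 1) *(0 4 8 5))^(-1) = (0 4 1 5 8 3)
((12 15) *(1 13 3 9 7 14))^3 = ((1 13 3 9 7 14)(12 15))^3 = (1 9)(3 14)(7 13)(12 15)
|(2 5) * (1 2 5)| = |(5)(1 2)| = 2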